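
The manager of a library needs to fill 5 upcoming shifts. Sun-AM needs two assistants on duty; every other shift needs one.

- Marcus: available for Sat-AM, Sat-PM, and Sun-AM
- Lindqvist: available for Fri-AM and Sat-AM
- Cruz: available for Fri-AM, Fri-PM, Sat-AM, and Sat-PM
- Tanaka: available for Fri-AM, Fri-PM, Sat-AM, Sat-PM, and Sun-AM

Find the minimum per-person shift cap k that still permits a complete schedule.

2

With 4 assistants and 6 worker-slots to fill, someone must work at least ⌈6/4⌉ = 2 shifts, so k ≥ 2.
k = 2 works: Fri-AM→Lindqvist, Fri-PM→Cruz, Sat-AM→Lindqvist, Sat-PM→Marcus, Sun-AM→Marcus+Tanaka.
Loads: Marcus 2, Lindqvist 2, Cruz 1, Tanaka 1 — all ≤ 2.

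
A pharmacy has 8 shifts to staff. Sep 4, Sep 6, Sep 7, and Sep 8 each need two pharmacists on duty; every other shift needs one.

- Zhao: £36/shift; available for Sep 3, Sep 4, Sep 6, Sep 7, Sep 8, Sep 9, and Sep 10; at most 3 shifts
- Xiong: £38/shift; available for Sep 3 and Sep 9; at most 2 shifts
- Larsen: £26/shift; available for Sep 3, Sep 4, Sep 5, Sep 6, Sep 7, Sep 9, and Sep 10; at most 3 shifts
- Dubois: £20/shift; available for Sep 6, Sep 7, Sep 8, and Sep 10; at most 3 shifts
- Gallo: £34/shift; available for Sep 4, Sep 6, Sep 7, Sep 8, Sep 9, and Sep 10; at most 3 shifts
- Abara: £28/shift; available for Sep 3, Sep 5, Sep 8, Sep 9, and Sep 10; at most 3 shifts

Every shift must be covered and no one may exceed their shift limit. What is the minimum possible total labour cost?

£324

Picking the cheapest available pharmacist for each shift independently would cost £298, but that ignores the shift limits.
An optimal schedule: Sep 3→Larsen, Sep 4→Larsen+Gallo, Sep 5→Larsen, Sep 6→Dubois+Gallo, Sep 7→Dubois+Gallo, Sep 8→Dubois+Abara, Sep 9→Abara, Sep 10→Abara.
Total: 26 + 26 + 34 + 26 + 20 + 34 + 20 + 34 + 20 + 28 + 28 + 28 = £324.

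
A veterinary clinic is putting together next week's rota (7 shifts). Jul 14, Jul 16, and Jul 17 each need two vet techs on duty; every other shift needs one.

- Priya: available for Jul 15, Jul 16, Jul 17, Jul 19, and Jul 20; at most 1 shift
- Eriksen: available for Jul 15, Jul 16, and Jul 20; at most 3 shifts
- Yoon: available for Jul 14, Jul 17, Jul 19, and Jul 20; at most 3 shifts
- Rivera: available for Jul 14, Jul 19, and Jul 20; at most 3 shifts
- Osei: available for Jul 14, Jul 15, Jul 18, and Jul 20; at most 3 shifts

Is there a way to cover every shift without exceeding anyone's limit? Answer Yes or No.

No

Total capacity is 13 and 10 slots are needed, so capacity alone doesn't rule it out.
Shifts {Jul 16, Jul 17} need 4 worker-slots in total, but the vet techs available for any of those shifts (Priya, Eriksen, and Yoon) can supply at most 3 among them. So no valid schedule exists.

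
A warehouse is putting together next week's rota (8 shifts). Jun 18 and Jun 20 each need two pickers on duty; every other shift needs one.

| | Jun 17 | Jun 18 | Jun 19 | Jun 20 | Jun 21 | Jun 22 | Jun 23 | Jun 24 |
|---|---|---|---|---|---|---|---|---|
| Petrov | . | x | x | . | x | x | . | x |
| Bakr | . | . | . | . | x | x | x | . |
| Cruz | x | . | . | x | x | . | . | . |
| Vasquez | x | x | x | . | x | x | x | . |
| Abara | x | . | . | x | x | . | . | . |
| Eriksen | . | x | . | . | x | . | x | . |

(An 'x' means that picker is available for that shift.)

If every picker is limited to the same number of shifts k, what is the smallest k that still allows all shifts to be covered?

With 6 pickers and 10 worker-slots to fill, someone must work at least ⌈10/6⌉ = 2 shifts, so k ≥ 2.
k = 2 works: Jun 17→Cruz, Jun 18→Vasquez+Eriksen, Jun 19→Petrov, Jun 20→Cruz+Abara, Jun 21→Vasquez, Jun 22→Bakr, Jun 23→Bakr, Jun 24→Petrov.
Loads: Petrov 2, Bakr 2, Cruz 2, Vasquez 2, Abara 1, Eriksen 1 — all ≤ 2.

2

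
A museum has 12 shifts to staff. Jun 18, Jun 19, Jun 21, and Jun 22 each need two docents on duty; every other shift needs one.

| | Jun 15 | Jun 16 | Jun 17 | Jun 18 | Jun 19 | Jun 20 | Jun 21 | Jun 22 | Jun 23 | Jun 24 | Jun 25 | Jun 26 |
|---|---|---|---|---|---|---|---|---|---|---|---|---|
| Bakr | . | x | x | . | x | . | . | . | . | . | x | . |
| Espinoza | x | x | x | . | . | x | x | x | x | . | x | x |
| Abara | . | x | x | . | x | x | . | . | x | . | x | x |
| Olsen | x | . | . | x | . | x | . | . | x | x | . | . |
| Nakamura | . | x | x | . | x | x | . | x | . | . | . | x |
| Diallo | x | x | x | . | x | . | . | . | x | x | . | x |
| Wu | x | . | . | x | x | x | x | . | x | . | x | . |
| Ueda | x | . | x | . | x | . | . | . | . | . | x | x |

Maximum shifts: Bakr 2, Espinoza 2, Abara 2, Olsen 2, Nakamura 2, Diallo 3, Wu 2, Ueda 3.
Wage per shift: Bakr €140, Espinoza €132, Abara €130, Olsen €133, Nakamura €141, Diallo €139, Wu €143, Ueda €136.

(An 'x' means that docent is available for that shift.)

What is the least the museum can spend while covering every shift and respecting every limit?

Jun 18 can only be covered by Olsen and Wu, so that assignment is forced.
Jun 21 can only be covered by Espinoza and Wu, so that assignment is forced.
Jun 22 can only be covered by Espinoza and Nakamura, so that assignment is forced.
Picking the cheapest available docent for each shift independently would cost €2135, but that ignores the shift limits.
An optimal schedule: Jun 15→Ueda, Jun 16→Abara, Jun 17→Diallo, Jun 18→Olsen+Wu, Jun 19→Diallo+Bakr, Jun 20→Abara, Jun 21→Espinoza+Wu, Jun 22→Espinoza+Nakamura, Jun 23→Diallo, Jun 24→Olsen, Jun 25→Ueda, Jun 26→Ueda.
Total: 136 + 130 + 139 + 133 + 143 + 139 + 140 + 130 + 132 + 143 + 132 + 141 + 139 + 133 + 136 + 136 = €2182.

€2182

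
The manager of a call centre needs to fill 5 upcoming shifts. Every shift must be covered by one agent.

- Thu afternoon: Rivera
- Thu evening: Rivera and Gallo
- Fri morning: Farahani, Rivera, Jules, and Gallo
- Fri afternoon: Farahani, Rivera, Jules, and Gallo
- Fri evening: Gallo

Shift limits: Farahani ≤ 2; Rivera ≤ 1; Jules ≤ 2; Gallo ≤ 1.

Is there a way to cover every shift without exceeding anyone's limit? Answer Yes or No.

No

Total capacity is 6 and 5 slots are needed, so capacity alone doesn't rule it out.
Shifts {Thu afternoon, Thu evening, Fri evening} need 3 worker-slots in total, but the agents available for any of those shifts (Rivera and Gallo) can supply at most 2 among them. So no valid schedule exists.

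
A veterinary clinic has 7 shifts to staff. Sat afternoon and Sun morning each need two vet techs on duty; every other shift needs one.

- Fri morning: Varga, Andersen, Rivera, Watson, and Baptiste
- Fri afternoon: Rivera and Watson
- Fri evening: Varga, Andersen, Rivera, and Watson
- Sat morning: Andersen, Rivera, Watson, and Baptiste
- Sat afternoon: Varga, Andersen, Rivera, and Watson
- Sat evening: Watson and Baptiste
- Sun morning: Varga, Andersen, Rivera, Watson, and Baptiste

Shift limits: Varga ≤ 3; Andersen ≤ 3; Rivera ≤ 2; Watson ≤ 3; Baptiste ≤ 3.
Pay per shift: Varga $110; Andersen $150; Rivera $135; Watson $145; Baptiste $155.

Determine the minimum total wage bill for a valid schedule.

$1185

Picking the cheapest available vet tech for each shift independently would cost $1125, but that ignores the shift limits.
An optimal schedule: Fri morning→Varga, Fri afternoon→Rivera, Fri evening→Varga, Sat morning→Rivera, Sat afternoon→Varga+Watson, Sat evening→Watson, Sun morning→Watson+Andersen.
Total: 110 + 135 + 110 + 135 + 110 + 145 + 145 + 145 + 150 = $1185.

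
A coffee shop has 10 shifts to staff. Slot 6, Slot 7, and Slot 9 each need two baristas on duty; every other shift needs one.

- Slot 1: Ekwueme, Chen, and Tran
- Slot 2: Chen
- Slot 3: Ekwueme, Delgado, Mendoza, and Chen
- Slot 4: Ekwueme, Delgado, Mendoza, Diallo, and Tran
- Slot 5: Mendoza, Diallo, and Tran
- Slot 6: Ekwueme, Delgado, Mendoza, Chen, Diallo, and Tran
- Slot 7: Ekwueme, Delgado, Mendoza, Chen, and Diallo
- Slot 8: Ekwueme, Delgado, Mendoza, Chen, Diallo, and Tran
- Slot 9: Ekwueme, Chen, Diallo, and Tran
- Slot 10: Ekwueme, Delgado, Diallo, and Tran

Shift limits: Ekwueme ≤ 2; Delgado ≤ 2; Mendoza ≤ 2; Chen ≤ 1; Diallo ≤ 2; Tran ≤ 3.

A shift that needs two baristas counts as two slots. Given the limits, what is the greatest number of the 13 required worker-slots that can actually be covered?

12

Total capacity across all baristas is 2+2+2+1+2+3 = 12, and 13 slots are needed, so at most 12 can be filled.
An assignment achieving 12: Slot 1→Ekwueme, Slot 2→Chen, Slot 3→Ekwueme, Slot 4→Delgado, Slot 5→Mendoza, Slot 6→Tran, Slot 7→Mendoza+Diallo, Slot 8→Tran, Slot 9→Diallo+Tran, Slot 10→Delgado.
Loads: Ekwueme 2/2, Delgado 2/2, Mendoza 2/2, Chen 1/1, Diallo 2/2, Tran 3/3.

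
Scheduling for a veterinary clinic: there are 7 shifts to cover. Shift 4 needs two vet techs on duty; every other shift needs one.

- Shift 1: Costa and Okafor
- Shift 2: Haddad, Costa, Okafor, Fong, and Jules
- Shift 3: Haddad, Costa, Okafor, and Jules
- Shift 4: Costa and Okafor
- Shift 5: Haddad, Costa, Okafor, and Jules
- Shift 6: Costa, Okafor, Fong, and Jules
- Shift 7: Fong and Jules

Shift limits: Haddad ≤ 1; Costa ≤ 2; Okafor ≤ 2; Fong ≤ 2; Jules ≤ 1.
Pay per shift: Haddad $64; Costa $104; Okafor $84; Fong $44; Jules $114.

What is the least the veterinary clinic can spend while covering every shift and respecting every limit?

Shift 4 can only be covered by Costa and Okafor, so that assignment is forced.
Picking the cheapest available vet tech for each shift independently would cost $532, but that ignores the shift limits.
An optimal schedule: Shift 1→Costa, Shift 2→Jules, Shift 3→Haddad, Shift 4→Costa+Okafor, Shift 5→Okafor, Shift 6→Fong, Shift 7→Fong.
Total: 104 + 114 + 64 + 104 + 84 + 84 + 44 + 44 = $642.

$642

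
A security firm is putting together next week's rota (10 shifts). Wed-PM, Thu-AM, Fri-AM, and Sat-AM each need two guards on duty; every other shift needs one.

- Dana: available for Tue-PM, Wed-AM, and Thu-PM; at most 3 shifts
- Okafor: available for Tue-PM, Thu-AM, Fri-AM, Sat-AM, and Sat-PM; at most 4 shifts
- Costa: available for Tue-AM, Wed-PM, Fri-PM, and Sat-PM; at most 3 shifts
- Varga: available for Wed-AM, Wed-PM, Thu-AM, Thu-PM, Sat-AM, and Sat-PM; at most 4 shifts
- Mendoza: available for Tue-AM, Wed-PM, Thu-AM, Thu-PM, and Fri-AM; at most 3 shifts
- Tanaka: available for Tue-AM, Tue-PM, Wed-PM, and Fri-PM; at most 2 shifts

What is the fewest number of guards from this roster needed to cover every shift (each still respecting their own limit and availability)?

4

14 slots to fill and no one can take more than 4, so at least ⌈14/4⌉ = 4 guards are needed.
Okafor, Costa, Varga, and Mendoza alone can cover everything: Tue-AM→Costa, Tue-PM→Okafor, Wed-AM→Varga, Wed-PM→Costa+Mendoza, Thu-AM→Okafor+Mendoza, Thu-PM→Varga, Fri-AM→Okafor+Mendoza, Fri-PM→Costa, Sat-AM→Okafor+Varga, Sat-PM→Varga.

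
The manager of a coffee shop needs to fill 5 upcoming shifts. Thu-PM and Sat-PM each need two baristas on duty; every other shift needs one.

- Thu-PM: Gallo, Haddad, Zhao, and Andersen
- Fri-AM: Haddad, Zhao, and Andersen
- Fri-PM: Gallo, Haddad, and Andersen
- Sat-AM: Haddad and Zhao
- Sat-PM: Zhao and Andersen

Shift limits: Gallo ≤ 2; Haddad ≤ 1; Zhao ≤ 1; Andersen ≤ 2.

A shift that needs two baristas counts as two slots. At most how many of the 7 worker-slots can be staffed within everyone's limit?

Total capacity across all baristas is 2+1+1+2 = 6, and 7 slots are needed, so at most 6 can be filled.
An assignment achieving 6: Thu-PM→Gallo, Fri-AM→Andersen, Fri-PM→Gallo, Sat-AM→Haddad, Sat-PM→Zhao+Andersen.
Loads: Gallo 2/2, Haddad 1/1, Zhao 1/1, Andersen 2/2.

6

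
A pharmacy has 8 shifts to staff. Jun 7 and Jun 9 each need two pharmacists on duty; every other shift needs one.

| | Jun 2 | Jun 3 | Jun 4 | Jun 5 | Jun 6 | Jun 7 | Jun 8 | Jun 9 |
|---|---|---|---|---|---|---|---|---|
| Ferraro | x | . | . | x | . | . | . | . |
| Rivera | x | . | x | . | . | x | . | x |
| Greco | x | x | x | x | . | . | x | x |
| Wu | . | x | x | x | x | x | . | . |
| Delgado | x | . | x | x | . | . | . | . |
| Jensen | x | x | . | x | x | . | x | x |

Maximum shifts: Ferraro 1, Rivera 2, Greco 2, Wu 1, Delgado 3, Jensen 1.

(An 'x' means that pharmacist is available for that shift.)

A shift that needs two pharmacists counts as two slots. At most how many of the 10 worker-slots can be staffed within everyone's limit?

9

Total capacity across all pharmacists is 1+2+2+1+3+1 = 10, and 10 slots are needed, so at most 10 can be filled.
An assignment achieving 9: Jun 2→Ferraro, Jun 3→Greco, Jun 4→Delgado, Jun 5→Delgado, Jun 6→Wu, Jun 7→Rivera, Jun 8→Greco, Jun 9→Rivera+Jensen.
Loads: Ferraro 1/1, Rivera 2/2, Greco 2/2, Wu 1/1, Delgado 2/3, Jensen 1/1.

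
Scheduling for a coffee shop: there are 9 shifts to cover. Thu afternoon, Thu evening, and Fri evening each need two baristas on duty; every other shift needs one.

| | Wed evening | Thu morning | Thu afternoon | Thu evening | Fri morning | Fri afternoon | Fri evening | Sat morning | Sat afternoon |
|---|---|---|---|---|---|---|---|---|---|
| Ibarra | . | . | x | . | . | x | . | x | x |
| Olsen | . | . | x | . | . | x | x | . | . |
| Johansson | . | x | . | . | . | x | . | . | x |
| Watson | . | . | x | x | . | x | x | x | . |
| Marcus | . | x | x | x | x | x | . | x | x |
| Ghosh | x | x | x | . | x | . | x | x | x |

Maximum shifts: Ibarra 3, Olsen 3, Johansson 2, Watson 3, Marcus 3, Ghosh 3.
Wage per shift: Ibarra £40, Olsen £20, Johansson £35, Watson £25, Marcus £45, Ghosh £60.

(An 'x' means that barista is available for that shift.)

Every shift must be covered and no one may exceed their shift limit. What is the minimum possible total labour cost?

£395

Wed evening can only be covered by Ghosh, so that assignment is forced.
Thu evening can only be covered by Watson and Marcus, so that assignment is forced.
Picking the cheapest available barista for each shift independently would cost £380, but that ignores the shift limits.
An optimal schedule: Wed evening→Ghosh, Thu morning→Johansson, Thu afternoon→Olsen+Ibarra, Thu evening→Watson+Marcus, Fri morning→Marcus, Fri afternoon→Olsen, Fri evening→Olsen+Watson, Sat morning→Watson, Sat afternoon→Johansson.
Total: 60 + 35 + 20 + 40 + 25 + 45 + 45 + 20 + 20 + 25 + 25 + 35 = £395.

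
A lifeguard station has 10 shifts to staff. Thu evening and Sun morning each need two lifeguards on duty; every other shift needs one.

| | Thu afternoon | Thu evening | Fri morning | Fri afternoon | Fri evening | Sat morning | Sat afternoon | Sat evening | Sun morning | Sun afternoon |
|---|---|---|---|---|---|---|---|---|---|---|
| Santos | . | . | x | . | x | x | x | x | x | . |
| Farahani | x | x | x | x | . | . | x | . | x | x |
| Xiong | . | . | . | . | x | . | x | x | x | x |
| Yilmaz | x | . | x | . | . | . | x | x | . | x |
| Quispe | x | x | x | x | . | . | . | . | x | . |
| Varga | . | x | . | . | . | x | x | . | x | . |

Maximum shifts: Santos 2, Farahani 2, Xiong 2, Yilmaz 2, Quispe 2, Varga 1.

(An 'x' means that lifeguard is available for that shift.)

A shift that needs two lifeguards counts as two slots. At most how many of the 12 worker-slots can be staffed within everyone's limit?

Total capacity across all lifeguards is 2+2+2+2+2+1 = 11, and 12 slots are needed, so at most 11 can be filled.
An assignment achieving 11: Thu afternoon→Farahani, Thu evening→Quispe+Varga, Fri morning→Yilmaz, Fri afternoon→Farahani, Fri evening→Santos, Sat morning→Santos, Sat afternoon→Yilmaz, Sat evening→Xiong, Sun morning→Quispe, Sun afternoon→Xiong.
Loads: Santos 2/2, Farahani 2/2, Xiong 2/2, Yilmaz 2/2, Quispe 2/2, Varga 1/1.

11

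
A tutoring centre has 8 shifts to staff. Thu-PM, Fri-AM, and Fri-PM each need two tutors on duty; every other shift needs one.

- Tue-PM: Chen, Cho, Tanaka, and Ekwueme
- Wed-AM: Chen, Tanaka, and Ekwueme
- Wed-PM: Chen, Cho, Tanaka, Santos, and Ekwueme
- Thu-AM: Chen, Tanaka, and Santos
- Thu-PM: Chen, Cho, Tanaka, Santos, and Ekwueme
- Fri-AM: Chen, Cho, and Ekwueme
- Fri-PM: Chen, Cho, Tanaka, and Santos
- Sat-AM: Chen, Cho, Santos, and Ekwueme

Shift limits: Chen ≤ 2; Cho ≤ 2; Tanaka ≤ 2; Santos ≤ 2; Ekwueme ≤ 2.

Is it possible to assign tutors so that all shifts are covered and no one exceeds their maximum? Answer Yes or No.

No

Total capacity is 2+2+2+2+2 = 10 but 11 worker-slots are needed — infeasible.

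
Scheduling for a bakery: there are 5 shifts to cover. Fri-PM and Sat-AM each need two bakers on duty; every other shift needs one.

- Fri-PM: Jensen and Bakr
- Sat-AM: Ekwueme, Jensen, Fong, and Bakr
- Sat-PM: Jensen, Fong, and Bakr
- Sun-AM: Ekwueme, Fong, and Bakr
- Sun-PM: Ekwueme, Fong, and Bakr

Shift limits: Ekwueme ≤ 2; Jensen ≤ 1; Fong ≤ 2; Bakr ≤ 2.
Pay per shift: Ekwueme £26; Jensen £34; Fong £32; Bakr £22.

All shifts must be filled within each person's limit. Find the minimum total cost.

£194

Fri-PM can only be covered by Jensen and Bakr, so that assignment is forced.
Picking the cheapest available baker for each shift independently would cost £170, but that ignores the shift limits.
An optimal schedule: Fri-PM→Jensen+Bakr, Sat-AM→Fong+Bakr, Sat-PM→Fong, Sun-AM→Ekwueme, Sun-PM→Ekwueme.
Total: 34 + 22 + 32 + 22 + 32 + 26 + 26 = £194.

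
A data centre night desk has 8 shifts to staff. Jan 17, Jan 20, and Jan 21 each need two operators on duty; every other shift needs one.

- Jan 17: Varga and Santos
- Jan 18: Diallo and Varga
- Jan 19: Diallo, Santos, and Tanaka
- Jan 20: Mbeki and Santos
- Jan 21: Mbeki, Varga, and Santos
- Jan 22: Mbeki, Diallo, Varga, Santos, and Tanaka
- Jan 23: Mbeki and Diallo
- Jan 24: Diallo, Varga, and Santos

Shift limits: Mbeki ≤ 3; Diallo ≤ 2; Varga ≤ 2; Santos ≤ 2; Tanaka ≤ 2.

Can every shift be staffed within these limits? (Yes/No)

Jan 17 can only be covered by Varga and Santos, so that assignment is forced.
Jan 20 can only be covered by Mbeki and Santos, so that assignment is forced.
One valid schedule: Jan 17→Varga+Santos, Jan 18→Diallo, Jan 19→Tanaka, Jan 20→Mbeki+Santos, Jan 21→Mbeki+Varga, Jan 22→Tanaka, Jan 23→Mbeki, Jan 24→Diallo.
Loads: Mbeki 3/3, Diallo 2/2, Varga 2/2, Santos 2/2, Tanaka 2/2 — all within limits.

Yes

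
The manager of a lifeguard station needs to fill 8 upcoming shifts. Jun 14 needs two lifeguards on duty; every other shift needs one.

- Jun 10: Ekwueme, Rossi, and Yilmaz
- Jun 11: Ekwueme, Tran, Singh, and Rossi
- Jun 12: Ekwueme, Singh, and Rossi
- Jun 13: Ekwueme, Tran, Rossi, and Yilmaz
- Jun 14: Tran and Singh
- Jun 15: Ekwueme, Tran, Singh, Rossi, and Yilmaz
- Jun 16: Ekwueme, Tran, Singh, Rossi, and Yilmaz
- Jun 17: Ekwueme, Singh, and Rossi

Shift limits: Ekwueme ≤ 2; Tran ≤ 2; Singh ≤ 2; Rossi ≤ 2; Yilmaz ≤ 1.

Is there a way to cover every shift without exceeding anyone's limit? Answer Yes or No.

Jun 14 can only be covered by Tran and Singh, so that assignment is forced.
One valid schedule: Jun 10→Ekwueme, Jun 11→Tran, Jun 12→Ekwueme, Jun 13→Rossi, Jun 14→Tran+Singh, Jun 15→Rossi, Jun 16→Yilmaz, Jun 17→Singh.
Loads: Ekwueme 2/2, Tran 2/2, Singh 2/2, Rossi 2/2, Yilmaz 1/1 — all within limits.

Yes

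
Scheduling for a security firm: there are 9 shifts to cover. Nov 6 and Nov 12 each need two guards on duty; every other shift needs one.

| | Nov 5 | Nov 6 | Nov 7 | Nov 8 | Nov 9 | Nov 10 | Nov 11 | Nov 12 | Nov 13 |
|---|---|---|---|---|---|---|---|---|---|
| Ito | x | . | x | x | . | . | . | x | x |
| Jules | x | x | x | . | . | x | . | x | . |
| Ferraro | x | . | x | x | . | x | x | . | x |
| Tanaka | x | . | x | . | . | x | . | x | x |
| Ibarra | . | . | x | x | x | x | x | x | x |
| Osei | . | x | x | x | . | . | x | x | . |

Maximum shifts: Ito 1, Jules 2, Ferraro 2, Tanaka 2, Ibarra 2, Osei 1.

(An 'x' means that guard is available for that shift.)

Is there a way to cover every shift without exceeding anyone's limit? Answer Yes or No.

No

Total capacity is 1+2+2+2+2+1 = 10 but 11 worker-slots are needed — infeasible.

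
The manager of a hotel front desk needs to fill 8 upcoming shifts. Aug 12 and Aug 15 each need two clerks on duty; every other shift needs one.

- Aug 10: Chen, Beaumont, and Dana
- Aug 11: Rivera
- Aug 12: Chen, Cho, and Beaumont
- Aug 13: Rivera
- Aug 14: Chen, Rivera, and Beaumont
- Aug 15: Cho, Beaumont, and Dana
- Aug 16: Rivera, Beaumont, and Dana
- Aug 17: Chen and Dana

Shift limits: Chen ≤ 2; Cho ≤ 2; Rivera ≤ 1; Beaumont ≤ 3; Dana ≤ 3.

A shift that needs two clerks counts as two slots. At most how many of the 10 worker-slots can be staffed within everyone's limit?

9

Total capacity across all clerks is 2+2+1+3+3 = 11, and 10 slots are needed, so at most 10 can be filled.
Shifts {Aug 11, Aug 13} need 2 slots but only Rivera are available for them, supplying at most 1 — so at least 1 slot must go unfilled.
An assignment achieving 9: Aug 10→Chen, Aug 11→Rivera, Aug 12→Cho+Beaumont, Aug 14→Beaumont, Aug 15→Cho+Beaumont, Aug 16→Dana, Aug 17→Chen.
Loads: Chen 2/2, Cho 2/2, Rivera 1/1, Beaumont 3/3, Dana 1/3.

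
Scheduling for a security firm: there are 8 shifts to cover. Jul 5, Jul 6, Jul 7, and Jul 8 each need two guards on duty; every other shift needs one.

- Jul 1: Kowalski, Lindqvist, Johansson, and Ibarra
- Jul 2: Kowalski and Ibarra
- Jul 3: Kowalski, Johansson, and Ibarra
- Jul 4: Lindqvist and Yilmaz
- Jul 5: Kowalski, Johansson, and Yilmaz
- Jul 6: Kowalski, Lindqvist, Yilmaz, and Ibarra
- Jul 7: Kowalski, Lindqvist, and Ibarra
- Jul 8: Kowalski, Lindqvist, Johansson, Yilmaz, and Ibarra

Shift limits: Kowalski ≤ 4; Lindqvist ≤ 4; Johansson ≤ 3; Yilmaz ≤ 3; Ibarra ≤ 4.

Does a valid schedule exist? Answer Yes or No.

One valid schedule: Jul 1→Lindqvist, Jul 2→Kowalski, Jul 3→Kowalski, Jul 4→Lindqvist, Jul 5→Kowalski+Johansson, Jul 6→Lindqvist+Yilmaz, Jul 7→Kowalski+Lindqvist, Jul 8→Johansson+Yilmaz.
Loads: Kowalski 4/4, Lindqvist 4/4, Johansson 2/3, Yilmaz 2/3, Ibarra 0/4 — all within limits.

Yes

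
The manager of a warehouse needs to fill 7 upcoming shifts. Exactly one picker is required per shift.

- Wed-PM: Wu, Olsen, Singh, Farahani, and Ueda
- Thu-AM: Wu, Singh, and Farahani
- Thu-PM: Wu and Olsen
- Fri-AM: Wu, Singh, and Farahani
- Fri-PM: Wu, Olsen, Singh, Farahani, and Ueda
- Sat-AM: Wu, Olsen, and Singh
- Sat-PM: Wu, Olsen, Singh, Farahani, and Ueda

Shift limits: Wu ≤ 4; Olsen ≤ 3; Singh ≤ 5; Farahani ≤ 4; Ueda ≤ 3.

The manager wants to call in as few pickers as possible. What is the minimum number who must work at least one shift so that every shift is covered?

7 slots to fill and no one can take more than 5, so at least ⌈7/5⌉ = 2 pickers are needed.
Wu and Olsen alone can cover everything: Wed-PM→Wu, Thu-AM→Wu, Thu-PM→Wu, Fri-AM→Wu, Fri-PM→Olsen, Sat-AM→Olsen, Sat-PM→Olsen.

2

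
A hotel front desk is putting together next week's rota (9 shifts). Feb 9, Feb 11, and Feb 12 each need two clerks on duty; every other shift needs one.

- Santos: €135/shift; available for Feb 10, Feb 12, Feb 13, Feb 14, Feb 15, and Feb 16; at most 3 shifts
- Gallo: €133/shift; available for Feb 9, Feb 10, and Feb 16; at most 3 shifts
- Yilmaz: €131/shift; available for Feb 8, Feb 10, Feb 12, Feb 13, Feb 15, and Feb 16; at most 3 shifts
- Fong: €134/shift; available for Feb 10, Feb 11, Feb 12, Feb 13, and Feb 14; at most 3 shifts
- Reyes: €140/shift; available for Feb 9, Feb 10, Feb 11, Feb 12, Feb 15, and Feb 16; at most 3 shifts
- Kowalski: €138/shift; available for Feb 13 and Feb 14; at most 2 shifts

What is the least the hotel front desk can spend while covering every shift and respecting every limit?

€1609

Feb 8 can only be covered by Yilmaz, so that assignment is forced.
Feb 9 can only be covered by Gallo and Reyes, so that assignment is forced.
Feb 11 can only be covered by Fong and Reyes, so that assignment is forced.
Picking the cheapest available clerk for each shift independently would cost €1601, but that ignores the shift limits.
An optimal schedule: Feb 8→Yilmaz, Feb 9→Gallo+Reyes, Feb 10→Gallo, Feb 11→Fong+Reyes, Feb 12→Fong+Santos, Feb 13→Yilmaz, Feb 14→Fong, Feb 15→Yilmaz, Feb 16→Gallo.
Total: 131 + 133 + 140 + 133 + 134 + 140 + 134 + 135 + 131 + 134 + 131 + 133 = €1609.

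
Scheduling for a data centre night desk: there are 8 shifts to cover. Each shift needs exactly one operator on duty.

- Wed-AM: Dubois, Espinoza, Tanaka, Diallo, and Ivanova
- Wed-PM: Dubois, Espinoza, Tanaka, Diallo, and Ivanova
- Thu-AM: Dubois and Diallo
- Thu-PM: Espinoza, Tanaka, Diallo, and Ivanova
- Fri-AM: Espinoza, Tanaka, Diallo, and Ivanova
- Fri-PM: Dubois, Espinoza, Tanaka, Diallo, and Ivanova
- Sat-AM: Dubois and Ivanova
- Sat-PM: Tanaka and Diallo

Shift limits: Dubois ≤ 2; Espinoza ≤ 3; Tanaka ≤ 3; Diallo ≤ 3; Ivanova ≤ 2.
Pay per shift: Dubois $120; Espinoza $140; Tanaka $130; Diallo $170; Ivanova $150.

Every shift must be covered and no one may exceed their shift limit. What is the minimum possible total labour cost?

$1050

Picking the cheapest available operator for each shift independently would cost $990, but that ignores the shift limits.
An optimal schedule: Wed-AM→Espinoza, Wed-PM→Tanaka, Thu-AM→Dubois, Thu-PM→Espinoza, Fri-AM→Espinoza, Fri-PM→Tanaka, Sat-AM→Dubois, Sat-PM→Tanaka.
Total: 140 + 130 + 120 + 140 + 140 + 130 + 120 + 130 = $1050.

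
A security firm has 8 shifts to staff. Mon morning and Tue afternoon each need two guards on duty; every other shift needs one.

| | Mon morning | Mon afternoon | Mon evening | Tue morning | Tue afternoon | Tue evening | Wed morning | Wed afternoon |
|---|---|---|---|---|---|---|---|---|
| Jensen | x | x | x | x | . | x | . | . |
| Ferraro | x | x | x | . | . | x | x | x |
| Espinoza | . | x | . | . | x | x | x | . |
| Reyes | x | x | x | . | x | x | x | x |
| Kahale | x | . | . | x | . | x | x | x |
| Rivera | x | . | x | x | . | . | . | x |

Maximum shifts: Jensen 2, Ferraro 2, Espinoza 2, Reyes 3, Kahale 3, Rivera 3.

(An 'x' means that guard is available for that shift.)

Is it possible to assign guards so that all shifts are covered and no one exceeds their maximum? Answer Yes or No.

Tue afternoon can only be covered by Espinoza and Reyes, so that assignment is forced.
One valid schedule: Mon morning→Reyes+Kahale, Mon afternoon→Jensen, Mon evening→Ferraro, Tue morning→Jensen, Tue afternoon→Espinoza+Reyes, Tue evening→Espinoza, Wed morning→Ferraro, Wed afternoon→Reyes.
Loads: Jensen 2/2, Ferraro 2/2, Espinoza 2/2, Reyes 3/3, Kahale 1/3, Rivera 0/3 — all within limits.

Yes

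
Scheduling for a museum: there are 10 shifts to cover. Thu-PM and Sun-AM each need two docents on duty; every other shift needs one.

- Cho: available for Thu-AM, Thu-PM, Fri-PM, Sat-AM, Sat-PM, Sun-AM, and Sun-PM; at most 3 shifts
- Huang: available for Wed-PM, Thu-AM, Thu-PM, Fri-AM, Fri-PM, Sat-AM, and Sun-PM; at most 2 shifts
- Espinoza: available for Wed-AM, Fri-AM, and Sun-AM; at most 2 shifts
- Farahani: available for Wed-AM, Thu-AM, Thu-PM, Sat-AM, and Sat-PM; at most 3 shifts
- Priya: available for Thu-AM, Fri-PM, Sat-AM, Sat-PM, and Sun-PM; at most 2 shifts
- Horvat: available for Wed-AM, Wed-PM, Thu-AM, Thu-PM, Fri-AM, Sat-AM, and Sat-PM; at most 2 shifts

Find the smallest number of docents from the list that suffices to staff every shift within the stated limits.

5

12 slots to fill and no one can take more than 3, so at least ⌈12/3⌉ = 4 docents are needed.
Any 4 docents together have capacity at most 3+3+2+2 = 10 < 12 slots, so 4 can never suffice.
Cho, Huang, Espinoza, Farahani, and Priya alone can cover everything: Wed-AM→Espinoza, Wed-PM→Huang, Thu-AM→Farahani, Thu-PM→Cho+Farahani, Fri-AM→Huang, Fri-PM→Cho, Sat-AM→Priya, Sat-PM→Farahani, Sun-AM→Cho+Espinoza, Sun-PM→Priya.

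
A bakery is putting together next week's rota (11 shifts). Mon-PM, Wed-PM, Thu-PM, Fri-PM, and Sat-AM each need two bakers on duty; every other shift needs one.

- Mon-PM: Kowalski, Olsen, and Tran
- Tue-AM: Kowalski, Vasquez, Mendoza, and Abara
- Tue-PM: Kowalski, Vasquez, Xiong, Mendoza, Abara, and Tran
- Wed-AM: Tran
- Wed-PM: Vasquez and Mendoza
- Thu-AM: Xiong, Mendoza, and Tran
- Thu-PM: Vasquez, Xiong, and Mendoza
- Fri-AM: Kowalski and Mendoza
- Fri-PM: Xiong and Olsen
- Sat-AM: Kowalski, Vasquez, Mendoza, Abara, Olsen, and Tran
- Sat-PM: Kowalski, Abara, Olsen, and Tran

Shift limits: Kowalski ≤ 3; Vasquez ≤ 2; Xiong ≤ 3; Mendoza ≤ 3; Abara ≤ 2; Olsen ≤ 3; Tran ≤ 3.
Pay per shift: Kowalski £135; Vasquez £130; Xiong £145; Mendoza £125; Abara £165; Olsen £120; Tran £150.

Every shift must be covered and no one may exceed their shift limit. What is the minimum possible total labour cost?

£2135

Wed-AM can only be covered by Tran, so that assignment is forced.
Wed-PM can only be covered by Vasquez and Mendoza, so that assignment is forced.
Fri-PM can only be covered by Xiong and Olsen, so that assignment is forced.
Picking the cheapest available baker for each shift independently would cost £2045, but that ignores the shift limits.
An optimal schedule: Mon-PM→Olsen+Kowalski, Tue-AM→Kowalski, Tue-PM→Xiong, Wed-AM→Tran, Wed-PM→Mendoza+Vasquez, Thu-AM→Mendoza, Thu-PM→Vasquez+Xiong, Fri-AM→Mendoza, Fri-PM→Olsen+Xiong, Sat-AM→Kowalski+Tran, Sat-PM→Olsen.
Total: 120 + 135 + 135 + 145 + 150 + 125 + 130 + 125 + 130 + 145 + 125 + 120 + 145 + 135 + 150 + 120 = £2135.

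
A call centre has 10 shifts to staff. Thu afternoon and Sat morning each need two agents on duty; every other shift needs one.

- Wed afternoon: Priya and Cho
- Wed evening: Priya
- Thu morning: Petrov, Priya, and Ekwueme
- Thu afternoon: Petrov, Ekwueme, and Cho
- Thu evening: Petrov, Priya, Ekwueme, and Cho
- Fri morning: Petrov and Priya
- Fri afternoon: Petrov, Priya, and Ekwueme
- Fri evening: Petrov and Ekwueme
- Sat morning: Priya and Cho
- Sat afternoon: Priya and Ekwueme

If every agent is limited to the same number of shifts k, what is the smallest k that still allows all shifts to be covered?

3

With 4 agents and 12 worker-slots to fill, someone must work at least ⌈12/4⌉ = 3 shifts, so k ≥ 3.
k = 3 works: Wed afternoon→Priya, Wed evening→Priya, Thu morning→Petrov, Thu afternoon→Ekwueme+Cho, Thu evening→Cho, Fri morning→Petrov, Fri afternoon→Ekwueme, Fri evening→Petrov, Sat morning→Priya+Cho, Sat afternoon→Ekwueme.
Loads: Petrov 3, Priya 3, Ekwueme 3, Cho 3 — all ≤ 3.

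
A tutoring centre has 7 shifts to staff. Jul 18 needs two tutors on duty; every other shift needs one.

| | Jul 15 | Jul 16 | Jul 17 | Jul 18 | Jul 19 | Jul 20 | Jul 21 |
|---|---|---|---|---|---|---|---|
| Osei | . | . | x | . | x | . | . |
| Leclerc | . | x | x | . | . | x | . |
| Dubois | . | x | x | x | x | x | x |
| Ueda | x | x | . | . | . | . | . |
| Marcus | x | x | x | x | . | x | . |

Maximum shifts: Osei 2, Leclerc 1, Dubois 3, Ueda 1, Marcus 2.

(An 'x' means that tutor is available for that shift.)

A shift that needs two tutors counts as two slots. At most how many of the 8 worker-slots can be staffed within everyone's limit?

8

Total capacity across all tutors is 2+1+3+1+2 = 9, and 8 slots are needed, so at most 8 can be filled.
An assignment achieving 8: Jul 15→Ueda, Jul 16→Dubois, Jul 17→Osei, Jul 18→Dubois+Marcus, Jul 19→Osei, Jul 20→Leclerc, Jul 21→Dubois.
Loads: Osei 2/2, Leclerc 1/1, Dubois 3/3, Ueda 1/1, Marcus 1/2.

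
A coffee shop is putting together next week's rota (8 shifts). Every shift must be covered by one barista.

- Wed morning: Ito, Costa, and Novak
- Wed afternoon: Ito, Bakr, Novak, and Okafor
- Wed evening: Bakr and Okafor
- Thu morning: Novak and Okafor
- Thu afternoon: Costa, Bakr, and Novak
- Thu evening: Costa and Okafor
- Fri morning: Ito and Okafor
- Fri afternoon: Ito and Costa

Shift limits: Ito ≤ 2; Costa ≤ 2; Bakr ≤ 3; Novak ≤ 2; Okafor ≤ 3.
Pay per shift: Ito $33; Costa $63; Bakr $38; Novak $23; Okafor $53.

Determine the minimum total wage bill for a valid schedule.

Picking the cheapest available barista for each shift independently would cost $249, but that ignores the shift limits.
An optimal schedule: Wed morning→Novak, Wed afternoon→Bakr, Wed evening→Bakr, Thu morning→Novak, Thu afternoon→Bakr, Thu evening→Okafor, Fri morning→Ito, Fri afternoon→Ito.
Total: 23 + 38 + 38 + 23 + 38 + 53 + 33 + 33 = $279.

$279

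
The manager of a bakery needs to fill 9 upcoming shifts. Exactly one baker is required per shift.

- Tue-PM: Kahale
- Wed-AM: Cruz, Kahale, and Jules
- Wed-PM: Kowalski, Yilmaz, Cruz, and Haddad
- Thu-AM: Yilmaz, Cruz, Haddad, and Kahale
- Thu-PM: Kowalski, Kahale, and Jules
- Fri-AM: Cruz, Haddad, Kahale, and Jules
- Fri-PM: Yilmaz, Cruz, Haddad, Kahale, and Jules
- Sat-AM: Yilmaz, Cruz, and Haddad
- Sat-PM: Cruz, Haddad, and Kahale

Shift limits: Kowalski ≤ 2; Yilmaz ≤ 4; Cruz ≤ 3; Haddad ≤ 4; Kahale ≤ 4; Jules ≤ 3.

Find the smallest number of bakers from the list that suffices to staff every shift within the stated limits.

9 slots to fill and no one can take more than 4, so at least ⌈9/4⌉ = 3 bakers are needed.
Kowalski, Yilmaz, and Kahale alone can cover everything: Tue-PM→Kahale, Wed-AM→Kahale, Wed-PM→Kowalski, Thu-AM→Yilmaz, Thu-PM→Kowalski, Fri-AM→Kahale, Fri-PM→Yilmaz, Sat-AM→Yilmaz, Sat-PM→Kahale.

3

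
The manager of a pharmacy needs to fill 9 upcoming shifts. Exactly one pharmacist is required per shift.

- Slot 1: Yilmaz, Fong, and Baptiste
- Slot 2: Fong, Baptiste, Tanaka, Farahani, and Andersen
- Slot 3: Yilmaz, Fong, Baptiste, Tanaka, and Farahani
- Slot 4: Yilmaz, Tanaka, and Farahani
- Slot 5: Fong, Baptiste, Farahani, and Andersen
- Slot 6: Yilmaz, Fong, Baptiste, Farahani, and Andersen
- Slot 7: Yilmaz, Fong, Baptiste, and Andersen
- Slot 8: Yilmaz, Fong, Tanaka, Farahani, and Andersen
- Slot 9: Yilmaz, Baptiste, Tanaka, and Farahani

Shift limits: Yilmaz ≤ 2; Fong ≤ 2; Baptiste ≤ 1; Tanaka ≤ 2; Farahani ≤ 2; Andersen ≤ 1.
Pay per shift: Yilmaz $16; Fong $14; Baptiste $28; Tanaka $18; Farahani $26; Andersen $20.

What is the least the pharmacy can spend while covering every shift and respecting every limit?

Picking the cheapest available pharmacist for each shift independently would cost $130, but that ignores the shift limits.
An optimal schedule: Slot 1→Fong, Slot 2→Tanaka, Slot 3→Farahani, Slot 4→Yilmaz, Slot 5→Fong, Slot 6→Andersen, Slot 7→Yilmaz, Slot 8→Farahani, Slot 9→Tanaka.
Total: 14 + 18 + 26 + 16 + 14 + 20 + 16 + 26 + 18 = $168.

$168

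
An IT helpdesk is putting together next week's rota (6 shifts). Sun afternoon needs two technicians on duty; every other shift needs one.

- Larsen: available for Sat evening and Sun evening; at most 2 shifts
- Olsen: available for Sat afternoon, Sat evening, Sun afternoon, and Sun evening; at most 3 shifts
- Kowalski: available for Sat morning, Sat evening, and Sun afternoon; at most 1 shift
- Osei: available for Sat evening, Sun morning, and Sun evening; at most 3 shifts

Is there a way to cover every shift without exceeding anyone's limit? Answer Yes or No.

No

Total capacity is 9 and 7 slots are needed, so capacity alone doesn't rule it out.
Shifts {Sat morning, Sun afternoon} need 3 worker-slots in total, but the technicians available for any of those shifts (Olsen and Kowalski) can supply at most 2 among them. So no valid schedule exists.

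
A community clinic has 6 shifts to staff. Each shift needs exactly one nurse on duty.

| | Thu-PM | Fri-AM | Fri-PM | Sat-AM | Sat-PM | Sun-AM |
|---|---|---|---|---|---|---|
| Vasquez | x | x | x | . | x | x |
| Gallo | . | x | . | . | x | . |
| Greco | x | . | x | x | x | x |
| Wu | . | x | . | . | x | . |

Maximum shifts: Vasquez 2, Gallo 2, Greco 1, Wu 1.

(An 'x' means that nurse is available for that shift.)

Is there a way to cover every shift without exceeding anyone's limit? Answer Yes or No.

Total capacity is 6 and 6 slots are needed, so capacity alone doesn't rule it out.
Shifts {Thu-PM, Fri-PM, Sat-AM, Sun-AM} need 4 worker-slots in total, but the nurses available for any of those shifts (Vasquez and Greco) can supply at most 3 among them. So no valid schedule exists.

No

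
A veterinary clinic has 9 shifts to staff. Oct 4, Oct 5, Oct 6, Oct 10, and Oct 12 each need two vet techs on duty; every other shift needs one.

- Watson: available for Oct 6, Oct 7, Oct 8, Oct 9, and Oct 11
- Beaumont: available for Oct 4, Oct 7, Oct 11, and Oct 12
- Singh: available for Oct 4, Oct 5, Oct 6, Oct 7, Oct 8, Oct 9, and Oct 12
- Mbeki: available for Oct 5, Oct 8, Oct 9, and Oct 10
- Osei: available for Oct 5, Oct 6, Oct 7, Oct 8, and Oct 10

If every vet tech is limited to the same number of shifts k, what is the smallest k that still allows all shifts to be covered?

3

With 5 vet techs and 14 worker-slots to fill, someone must work at least ⌈14/5⌉ = 3 shifts, so k ≥ 3.
k = 3 works: Oct 4→Beaumont+Singh, Oct 5→Singh+Mbeki, Oct 6→Watson+Osei, Oct 7→Beaumont, Oct 8→Mbeki, Oct 9→Watson, Oct 10→Mbeki+Osei, Oct 11→Watson, Oct 12→Beaumont+Singh.
Loads: Watson 3, Beaumont 3, Singh 3, Mbeki 3, Osei 2 — all ≤ 3.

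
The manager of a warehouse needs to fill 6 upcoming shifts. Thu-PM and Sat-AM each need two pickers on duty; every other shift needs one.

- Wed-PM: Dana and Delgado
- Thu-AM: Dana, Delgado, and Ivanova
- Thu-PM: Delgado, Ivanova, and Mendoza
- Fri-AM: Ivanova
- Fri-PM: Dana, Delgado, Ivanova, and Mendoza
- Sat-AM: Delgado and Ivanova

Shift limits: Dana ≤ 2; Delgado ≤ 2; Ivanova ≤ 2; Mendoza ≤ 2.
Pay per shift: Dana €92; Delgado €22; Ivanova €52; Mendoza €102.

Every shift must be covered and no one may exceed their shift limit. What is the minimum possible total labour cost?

Fri-AM can only be covered by Ivanova, so that assignment is forced.
Sat-AM can only be covered by Delgado and Ivanova, so that assignment is forced.
Picking the cheapest available picker for each shift independently would cost €266, but that ignores the shift limits.
An optimal schedule: Wed-PM→Dana, Thu-AM→Dana, Thu-PM→Delgado+Mendoza, Fri-AM→Ivanova, Fri-PM→Mendoza, Sat-AM→Delgado+Ivanova.
Total: 92 + 92 + 22 + 102 + 52 + 102 + 22 + 52 = €536.

€536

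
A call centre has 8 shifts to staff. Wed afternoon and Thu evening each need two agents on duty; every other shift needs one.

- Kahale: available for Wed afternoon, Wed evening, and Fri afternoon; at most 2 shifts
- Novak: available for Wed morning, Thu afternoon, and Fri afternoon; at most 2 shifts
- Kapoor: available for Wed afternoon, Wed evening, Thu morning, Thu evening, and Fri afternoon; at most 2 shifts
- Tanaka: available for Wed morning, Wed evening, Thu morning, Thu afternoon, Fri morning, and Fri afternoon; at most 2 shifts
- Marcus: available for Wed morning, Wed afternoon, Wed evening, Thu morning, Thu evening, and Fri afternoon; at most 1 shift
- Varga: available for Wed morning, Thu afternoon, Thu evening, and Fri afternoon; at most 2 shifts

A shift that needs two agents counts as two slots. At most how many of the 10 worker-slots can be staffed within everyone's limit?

10

Total capacity across all agents is 2+2+2+2+1+2 = 11, and 10 slots are needed, so at most 10 can be filled.
An assignment achieving 10: Wed morning→Novak, Wed afternoon→Kahale+Kapoor, Wed evening→Kahale, Thu morning→Kapoor, Thu afternoon→Novak, Thu evening→Marcus+Varga, Fri morning→Tanaka, Fri afternoon→Tanaka.
Loads: Kahale 2/2, Novak 2/2, Kapoor 2/2, Tanaka 2/2, Marcus 1/1, Varga 1/2.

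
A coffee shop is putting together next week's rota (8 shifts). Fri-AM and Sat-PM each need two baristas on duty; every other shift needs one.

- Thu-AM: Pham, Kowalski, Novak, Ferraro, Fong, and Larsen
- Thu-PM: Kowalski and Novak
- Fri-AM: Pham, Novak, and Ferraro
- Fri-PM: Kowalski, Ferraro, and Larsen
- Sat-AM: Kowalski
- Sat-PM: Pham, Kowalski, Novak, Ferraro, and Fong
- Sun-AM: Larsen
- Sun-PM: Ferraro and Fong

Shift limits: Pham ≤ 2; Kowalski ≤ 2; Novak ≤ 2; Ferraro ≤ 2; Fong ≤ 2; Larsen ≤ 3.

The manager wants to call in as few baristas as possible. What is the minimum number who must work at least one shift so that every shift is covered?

5

10 slots to fill and no one can take more than 3, so at least ⌈10/3⌉ = 4 baristas are needed.
Any 4 baristas together have capacity at most 3+2+2+2 = 9 < 10 slots, so 4 can never suffice.
Pham, Kowalski, Novak, Ferraro, and Larsen alone can cover everything: Thu-AM→Larsen, Thu-PM→Kowalski, Fri-AM→Pham+Novak, Fri-PM→Ferraro, Sat-AM→Kowalski, Sat-PM→Pham+Novak, Sun-AM→Larsen, Sun-PM→Ferraro.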